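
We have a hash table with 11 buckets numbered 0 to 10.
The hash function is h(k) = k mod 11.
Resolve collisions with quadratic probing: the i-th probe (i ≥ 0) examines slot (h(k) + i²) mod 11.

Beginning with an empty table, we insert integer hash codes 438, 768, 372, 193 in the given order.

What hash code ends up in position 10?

Insert 438: h=9, slot 9 empty => index 9.
Insert 768: h=9, slot 9 occupied => index 10.
Insert 372: h=9, slots 9,10 occupied => index 2.
Insert 193: h=6, slot 6 empty => index 6.
Table: [., ., 372, ., ., ., 193, ., ., 438, 768]

768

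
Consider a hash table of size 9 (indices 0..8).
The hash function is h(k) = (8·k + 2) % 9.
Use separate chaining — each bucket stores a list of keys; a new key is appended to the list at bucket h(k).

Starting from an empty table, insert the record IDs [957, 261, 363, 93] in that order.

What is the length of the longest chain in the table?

3

Insert 957: h=8, bucket 8 empty → new chain.
Insert 261: h=2, bucket 2 empty → new chain.
Insert 363: h=8, bucket 8 nonempty → append to chain.
Insert 93: h=8, bucket 8 nonempty → append to chain.
Final buckets:
0: -
1: -
2: 261
3: -
4: -
5: -
6: -
7: -
8: 957 -> 363 -> 93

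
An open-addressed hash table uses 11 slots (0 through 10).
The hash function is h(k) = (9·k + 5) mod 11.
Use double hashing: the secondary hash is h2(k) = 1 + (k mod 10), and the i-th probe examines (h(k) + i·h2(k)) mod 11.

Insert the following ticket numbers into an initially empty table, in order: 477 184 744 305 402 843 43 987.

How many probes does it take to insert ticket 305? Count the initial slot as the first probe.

Insert 477: h=8, slot 8 empty -> index 8.
Insert 184: h=0, slot 0 empty -> index 0.
Insert 744: h=2, slot 2 empty -> index 2.
Insert 305: h=0, h2=6, slot 0 occupied -> index 6.
Insert 402: h=4, slot 4 empty -> index 4.
Insert 843: h=2, h2=4, slots 2,6 occupied -> index 10.
Insert 43: h=7, slot 7 empty -> index 7.
Insert 987: h=0, h2=8, slots 0,8 occupied -> index 5.
Table: [184, _, 744, _, 402, 987, 305, 43, 477, _, 843]

2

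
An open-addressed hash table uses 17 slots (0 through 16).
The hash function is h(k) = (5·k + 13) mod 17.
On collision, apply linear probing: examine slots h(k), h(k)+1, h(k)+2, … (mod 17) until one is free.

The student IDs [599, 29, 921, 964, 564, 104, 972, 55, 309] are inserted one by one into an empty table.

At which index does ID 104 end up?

599: h=16 => slot 16
29: h=5 => slot 5
921: h=11 => slot 11
964: h=5, probe 5,6 => slot 6
564: h=11, probe 11,12 => slot 12
104: h=6, probe 6,7 => slot 7
972: h=11, probe 11,12,13 => slot 13
55: h=16, probe 16,0 => slot 0
309: h=11, probe 11,12,13,14 => slot 14
Table: [55, ∅, ∅, ∅, ∅, 29, 964, 104, ∅, ∅, ∅, 921, 564, 972, 309, ∅, 599]

7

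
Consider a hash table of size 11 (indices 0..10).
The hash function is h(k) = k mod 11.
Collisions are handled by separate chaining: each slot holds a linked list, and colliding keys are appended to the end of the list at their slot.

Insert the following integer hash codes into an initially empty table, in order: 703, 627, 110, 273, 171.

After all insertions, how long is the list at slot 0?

Insert 703: h=10, bucket 10 empty -> new chain.
Insert 627: h=0, bucket 0 empty -> new chain.
Insert 110: h=0, bucket 0 nonempty -> append to chain.
Insert 273: h=9, bucket 9 empty -> new chain.
Insert 171: h=6, bucket 6 empty -> new chain.
Final buckets:
0: 627 -> 110
1: ∅
2: ∅
3: ∅
4: ∅
5: ∅
6: 171
7: ∅
8: ∅
9: 273
10: 703

2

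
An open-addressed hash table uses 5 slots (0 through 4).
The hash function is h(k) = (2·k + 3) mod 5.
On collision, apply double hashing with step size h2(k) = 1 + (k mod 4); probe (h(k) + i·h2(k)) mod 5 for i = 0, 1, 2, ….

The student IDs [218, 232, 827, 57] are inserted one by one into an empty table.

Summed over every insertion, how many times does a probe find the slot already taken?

218: h=4 -> slot 4
232: h=2 -> slot 2
827: h=2, h2=4, probe 2,1 -> slot 1
57: h=2, h2=2, probe 2,4,1,3 -> slot 3
Table: [_, 827, 232, 57, 218]

4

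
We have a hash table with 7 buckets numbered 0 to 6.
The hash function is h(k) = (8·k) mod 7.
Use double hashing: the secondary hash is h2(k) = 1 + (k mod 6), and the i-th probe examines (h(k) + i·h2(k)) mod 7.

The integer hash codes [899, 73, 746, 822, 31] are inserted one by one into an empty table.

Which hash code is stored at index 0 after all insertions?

899 hashes to 3; slot 3 is free → place at 3.
73 hashes to 3, h2=2; 3 taken → place at 5.
746 hashes to 4; slot 4 is free → place at 4.
822 hashes to 3, h2=1; 3,4,5 taken → place at 6.
31 hashes to 3, h2=2; 3,5 taken → place at 0.
Table: [31, ., ., 899, 746, 73, 822]

31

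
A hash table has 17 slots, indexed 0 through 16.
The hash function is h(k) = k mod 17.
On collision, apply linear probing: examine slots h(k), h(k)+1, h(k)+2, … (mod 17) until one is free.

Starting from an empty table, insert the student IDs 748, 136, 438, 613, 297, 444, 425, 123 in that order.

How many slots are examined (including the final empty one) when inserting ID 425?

5

Insert 748: h=0, slot 0 empty → index 0.
Insert 136: h=0, slot 0 occupied → index 1.
Insert 438: h=13, slot 13 empty → index 13.
Insert 613: h=1, slot 1 occupied → index 2.
Insert 297: h=8, slot 8 empty → index 8.
Insert 444: h=2, slot 2 occupied → index 3.
Insert 425: h=0, slots 0,1,2,3 occupied → index 4.
Insert 123: h=4, slot 4 occupied → index 5.
Table: [748, 136, 613, 444, 425, 123, ., ., 297, ., ., ., ., 438, ., ., .]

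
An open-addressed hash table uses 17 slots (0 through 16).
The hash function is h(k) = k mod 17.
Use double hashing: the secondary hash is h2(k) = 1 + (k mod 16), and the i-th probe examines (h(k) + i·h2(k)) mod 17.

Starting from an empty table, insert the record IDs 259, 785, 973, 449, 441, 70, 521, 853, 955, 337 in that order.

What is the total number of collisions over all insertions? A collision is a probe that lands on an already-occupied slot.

259 hashes to 4; slot 4 is free → place at 4.
785 hashes to 3; slot 3 is free → place at 3.
973 hashes to 4, h2=14; 4 taken → place at 1.
449 hashes to 7; slot 7 is free → place at 7.
441 hashes to 16; slot 16 is free → place at 16.
70 hashes to 2; slot 2 is free → place at 2.
521 hashes to 11; slot 11 is free → place at 11.
853 hashes to 3, h2=6; 3 taken → place at 9.
955 hashes to 3, h2=12; 3 taken → place at 15.
337 hashes to 14; slot 14 is free → place at 14.
Table: [., 973, 70, 785, 259, ., ., 449, ., 853, ., 521, ., ., 337, 955, 441]

3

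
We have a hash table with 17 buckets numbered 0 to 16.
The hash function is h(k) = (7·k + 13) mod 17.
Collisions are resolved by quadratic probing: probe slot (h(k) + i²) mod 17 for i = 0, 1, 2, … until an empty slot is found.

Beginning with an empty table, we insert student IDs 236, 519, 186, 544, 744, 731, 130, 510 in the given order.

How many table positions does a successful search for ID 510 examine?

Insert 236: h=16, slot 16 empty -> index 16.
Insert 519: h=8, slot 8 empty -> index 8.
Insert 186: h=6, slot 6 empty -> index 6.
Insert 544: h=13, slot 13 empty -> index 13.
Insert 744: h=2, slot 2 empty -> index 2.
Insert 731: h=13, slot 13 occupied -> index 14.
Insert 130: h=5, slot 5 empty -> index 5.
Insert 510: h=13, slots 13,14 occupied -> index 0.
Table: [510, ., 744, ., ., 130, 186, ., 519, ., ., ., ., 544, 731, ., 236]
Lookup 510: h=13, probe 13,14,0 → found at 0.

3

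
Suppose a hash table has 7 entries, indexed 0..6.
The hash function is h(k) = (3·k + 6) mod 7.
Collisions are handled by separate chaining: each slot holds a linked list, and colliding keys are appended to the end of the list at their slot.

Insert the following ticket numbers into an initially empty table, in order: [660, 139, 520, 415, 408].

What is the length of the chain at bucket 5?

4

660 → bucket 5
139 → bucket 3
520 → bucket 5 (collision)
415 → bucket 5 (collision)
408 → bucket 5 (collision)
Final buckets:
0: —
1: —
2: —
3: 139
4: —
5: 660 -> 520 -> 415 -> 408
6: —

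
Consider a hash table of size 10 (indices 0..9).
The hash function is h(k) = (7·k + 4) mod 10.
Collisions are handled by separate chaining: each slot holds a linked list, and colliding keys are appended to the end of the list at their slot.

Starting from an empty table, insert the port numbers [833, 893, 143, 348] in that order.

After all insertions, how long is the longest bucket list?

Insert 833: h=5, bucket 5 empty -> new chain.
Insert 893: h=5, bucket 5 nonempty -> append to chain.
Insert 143: h=5, bucket 5 nonempty -> append to chain.
Insert 348: h=0, bucket 0 empty -> new chain.
Final buckets:
0: 348
1: ∅
2: ∅
3: ∅
4: ∅
5: 833 -> 893 -> 143
6: ∅
7: ∅
8: ∅
9: ∅

3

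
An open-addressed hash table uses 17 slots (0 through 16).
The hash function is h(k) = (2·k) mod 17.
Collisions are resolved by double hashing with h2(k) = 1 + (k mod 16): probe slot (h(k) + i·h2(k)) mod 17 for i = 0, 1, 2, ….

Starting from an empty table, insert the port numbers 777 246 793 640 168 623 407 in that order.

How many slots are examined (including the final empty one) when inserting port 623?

777: h=7 → slot 7
246: h=16 → slot 16
793: h=5 → slot 5
640: h=5, h2=1, probe 5,6 → slot 6
168: h=13 → slot 13
623: h=5, h2=16, probe 5,4 → slot 4
407: h=15 → slot 15
Table: [∅, ∅, ∅, ∅, 623, 793, 640, 777, ∅, ∅, ∅, ∅, ∅, 168, ∅, 407, 246]

2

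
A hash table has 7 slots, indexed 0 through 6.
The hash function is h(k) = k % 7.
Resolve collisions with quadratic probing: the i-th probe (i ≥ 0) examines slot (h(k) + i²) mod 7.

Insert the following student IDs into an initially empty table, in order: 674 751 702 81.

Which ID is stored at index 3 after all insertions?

751

Insert 674: h=2, slot 2 empty → index 2.
Insert 751: h=2, slot 2 occupied → index 3.
Insert 702: h=2, slots 2,3 occupied → index 6.
Insert 81: h=4, slot 4 empty → index 4.
Table: [_, _, 674, 751, 81, _, 702]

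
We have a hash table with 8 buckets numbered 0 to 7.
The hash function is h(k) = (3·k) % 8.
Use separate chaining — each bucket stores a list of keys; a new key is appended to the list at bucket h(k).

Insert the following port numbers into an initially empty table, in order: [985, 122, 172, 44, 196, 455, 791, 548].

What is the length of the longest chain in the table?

Insert 985: h=3, bucket 3 empty -> new chain.
Insert 122: h=6, bucket 6 empty -> new chain.
Insert 172: h=4, bucket 4 empty -> new chain.
Insert 44: h=4, bucket 4 nonempty -> append to chain.
Insert 196: h=4, bucket 4 nonempty -> append to chain.
Insert 455: h=5, bucket 5 empty -> new chain.
Insert 791: h=5, bucket 5 nonempty -> append to chain.
Insert 548: h=4, bucket 4 nonempty -> append to chain.
Final buckets:
0: .
1: .
2: .
3: 985
4: 172 -> 44 -> 196 -> 548
5: 455 -> 791
6: 122
7: .

4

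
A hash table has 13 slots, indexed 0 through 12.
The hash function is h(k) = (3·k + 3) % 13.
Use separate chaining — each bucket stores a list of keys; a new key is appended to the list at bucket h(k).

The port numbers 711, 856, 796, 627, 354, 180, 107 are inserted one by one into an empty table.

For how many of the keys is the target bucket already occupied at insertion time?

4

Insert 711: h=4, bucket 4 empty → new chain.
Insert 856: h=10, bucket 10 empty → new chain.
Insert 796: h=12, bucket 12 empty → new chain.
Insert 627: h=12, bucket 12 nonempty → append to chain.
Insert 354: h=12, bucket 12 nonempty → append to chain.
Insert 180: h=10, bucket 10 nonempty → append to chain.
Insert 107: h=12, bucket 12 nonempty → append to chain.
Final buckets:
0: ∅
1: ∅
2: ∅
3: ∅
4: 711
5: ∅
6: ∅
7: ∅
8: ∅
9: ∅
10: 856 -> 180
11: ∅
12: 796 -> 627 -> 354 -> 107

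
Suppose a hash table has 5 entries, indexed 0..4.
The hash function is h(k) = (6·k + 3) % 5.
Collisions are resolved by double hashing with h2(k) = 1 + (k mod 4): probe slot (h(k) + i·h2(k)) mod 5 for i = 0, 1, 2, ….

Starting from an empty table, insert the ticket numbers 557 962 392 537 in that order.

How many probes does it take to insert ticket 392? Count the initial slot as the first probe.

2

Insert 557: h=0, slot 0 empty → index 0.
Insert 962: h=0, h2=3, slot 0 occupied → index 3.
Insert 392: h=0, h2=1, slot 0 occupied → index 1.
Insert 537: h=0, h2=2, slot 0 occupied → index 2.
Table: [557, 392, 537, 962, .]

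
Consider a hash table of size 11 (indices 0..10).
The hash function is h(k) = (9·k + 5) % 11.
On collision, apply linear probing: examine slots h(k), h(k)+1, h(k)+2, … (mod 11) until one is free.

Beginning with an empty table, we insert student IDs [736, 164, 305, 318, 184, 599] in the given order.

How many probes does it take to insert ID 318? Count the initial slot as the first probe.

Insert 736: h=7, slot 7 empty → index 7.
Insert 164: h=7, slot 7 occupied → index 8.
Insert 305: h=0, slot 0 empty → index 0.
Insert 318: h=7, slots 7,8 occupied → index 9.
Insert 184: h=0, slot 0 occupied → index 1.
Insert 599: h=6, slot 6 empty → index 6.
Table: [305, 184, ., ., ., ., 599, 736, 164, 318, .]

3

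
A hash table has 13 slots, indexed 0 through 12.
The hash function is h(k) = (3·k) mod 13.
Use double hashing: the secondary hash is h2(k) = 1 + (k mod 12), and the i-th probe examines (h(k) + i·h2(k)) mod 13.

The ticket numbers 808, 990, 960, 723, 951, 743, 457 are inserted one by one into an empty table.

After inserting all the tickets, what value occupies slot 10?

951

808 hashes to 6; slot 6 is free => place at 6.
990 hashes to 6, h2=7; 6 taken => place at 0.
960 hashes to 7; slot 7 is free => place at 7.
723 hashes to 11; slot 11 is free => place at 11.
951 hashes to 6, h2=4; 6 taken => place at 10.
743 hashes to 6, h2=12; 6 taken => place at 5.
457 hashes to 6, h2=2; 6 taken => place at 8.
Table: [990, —, —, —, —, 743, 808, 960, 457, —, 951, 723, —]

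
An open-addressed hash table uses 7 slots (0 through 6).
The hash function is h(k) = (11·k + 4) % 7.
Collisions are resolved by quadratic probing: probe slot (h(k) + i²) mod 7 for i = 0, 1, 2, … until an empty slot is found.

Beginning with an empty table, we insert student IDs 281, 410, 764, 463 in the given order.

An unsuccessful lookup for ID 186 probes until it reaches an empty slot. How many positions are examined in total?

281: h=1 → slot 1
410: h=6 → slot 6
764: h=1, probe 1,2 → slot 2
463: h=1, probe 1,2,5 → slot 5
Table: [_, 281, 764, _, _, 463, 410]
Lookup 186: h=6, probe 6,0 → slot 0 empty, not found.

2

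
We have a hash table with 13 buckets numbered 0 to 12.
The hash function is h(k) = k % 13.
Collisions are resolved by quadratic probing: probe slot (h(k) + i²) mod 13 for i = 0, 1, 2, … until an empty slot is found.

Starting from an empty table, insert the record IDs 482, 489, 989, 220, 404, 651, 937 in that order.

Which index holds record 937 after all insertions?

4

482 hashes to 1; slot 1 is free -> place at 1.
489 hashes to 8; slot 8 is free -> place at 8.
989 hashes to 1; 1 taken -> place at 2.
220 hashes to 12; slot 12 is free -> place at 12.
404 hashes to 1; 1,2 taken -> place at 5.
651 hashes to 1; 1,2,5 taken -> place at 10.
937 hashes to 1; 1,2,5,10 taken -> place at 4.
Table: [—, 482, 989, —, 937, 404, —, —, 489, —, 651, —, 220]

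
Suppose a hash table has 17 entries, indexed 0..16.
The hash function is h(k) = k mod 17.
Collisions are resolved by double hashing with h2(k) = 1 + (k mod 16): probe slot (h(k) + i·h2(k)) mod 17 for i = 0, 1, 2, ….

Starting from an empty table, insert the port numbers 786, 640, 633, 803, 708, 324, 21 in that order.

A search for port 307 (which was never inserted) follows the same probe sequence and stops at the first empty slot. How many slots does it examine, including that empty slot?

786: h=4 => slot 4
640: h=11 => slot 11
633: h=4, h2=10, probe 4,14 => slot 14
803: h=4, h2=4, probe 4,8 => slot 8
708: h=11, h2=5, probe 11,16 => slot 16
324: h=1 => slot 1
21: h=4, h2=6, probe 4,10 => slot 10
Table: [-, 324, -, -, 786, -, -, -, 803, -, 21, 640, -, -, 633, -, 708]
Lookup 307: h=1, h2=4, probe 1,5 → slot 5 empty, not found.

2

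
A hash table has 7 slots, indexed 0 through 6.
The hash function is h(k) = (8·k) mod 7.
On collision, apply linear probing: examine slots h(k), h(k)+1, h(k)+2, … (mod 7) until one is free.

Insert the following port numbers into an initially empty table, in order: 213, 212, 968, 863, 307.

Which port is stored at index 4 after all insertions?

213: h=3 => slot 3
212: h=2 => slot 2
968: h=2, probe 2,3,4 => slot 4
863: h=2, probe 2,3,4,5 => slot 5
307: h=6 => slot 6
Table: [—, —, 212, 213, 968, 863, 307]

968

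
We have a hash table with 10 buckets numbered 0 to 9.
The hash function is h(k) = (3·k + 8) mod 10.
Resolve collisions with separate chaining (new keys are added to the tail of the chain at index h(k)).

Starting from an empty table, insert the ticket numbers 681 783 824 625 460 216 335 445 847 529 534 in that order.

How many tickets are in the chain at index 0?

2

681 → bucket 1
783 → bucket 7
824 → bucket 0
625 → bucket 3
460 → bucket 8
216 → bucket 6
335 → bucket 3 (collision)
445 → bucket 3 (collision)
847 → bucket 9
529 → bucket 5
534 → bucket 0 (collision)
Final buckets:
0: 824 -> 534
1: 681
2: —
3: 625 -> 335 -> 445
4: —
5: 529
6: 216
7: 783
8: 460
9: 847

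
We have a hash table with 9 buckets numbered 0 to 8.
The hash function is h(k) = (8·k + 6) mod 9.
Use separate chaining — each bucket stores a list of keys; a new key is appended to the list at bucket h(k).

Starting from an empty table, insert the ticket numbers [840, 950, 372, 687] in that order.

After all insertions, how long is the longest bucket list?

3

Insert 840: h=3, bucket 3 empty -> new chain.
Insert 950: h=1, bucket 1 empty -> new chain.
Insert 372: h=3, bucket 3 nonempty -> append to chain.
Insert 687: h=3, bucket 3 nonempty -> append to chain.
Final buckets:
0: .
1: 950
2: .
3: 840 -> 372 -> 687
4: .
5: .
6: .
7: .
8: .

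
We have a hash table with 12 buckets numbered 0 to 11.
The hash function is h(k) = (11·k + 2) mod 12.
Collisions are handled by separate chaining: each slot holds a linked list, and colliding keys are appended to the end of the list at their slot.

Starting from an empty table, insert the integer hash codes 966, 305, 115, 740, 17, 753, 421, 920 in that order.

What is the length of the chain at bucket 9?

2

966 -> bucket 8
305 -> bucket 9
115 -> bucket 7
740 -> bucket 6
17 -> bucket 9 (collision)
753 -> bucket 5
421 -> bucket 1
920 -> bucket 6 (collision)
Final buckets:
0: ∅
1: 421
2: ∅
3: ∅
4: ∅
5: 753
6: 740 -> 920
7: 115
8: 966
9: 305 -> 17
10: ∅
11: ∅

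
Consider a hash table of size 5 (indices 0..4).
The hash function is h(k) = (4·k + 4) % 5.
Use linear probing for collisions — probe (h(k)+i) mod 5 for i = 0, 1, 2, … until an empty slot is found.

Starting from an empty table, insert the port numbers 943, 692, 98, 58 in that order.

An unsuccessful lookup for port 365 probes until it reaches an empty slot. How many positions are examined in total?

2

943: h=1 → slot 1
692: h=2 → slot 2
98: h=1, probe 1,2,3 → slot 3
58: h=1, probe 1,2,3,4 → slot 4
Table: [∅, 943, 692, 98, 58]
Lookup 365: h=4, probe 4,0 → slot 0 empty, not found.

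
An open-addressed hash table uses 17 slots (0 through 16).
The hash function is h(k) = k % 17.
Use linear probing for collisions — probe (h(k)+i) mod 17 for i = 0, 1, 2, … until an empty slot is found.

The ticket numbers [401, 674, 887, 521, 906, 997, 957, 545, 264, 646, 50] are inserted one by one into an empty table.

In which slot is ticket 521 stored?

401 hashes to 10; slot 10 is free → place at 10.
674 hashes to 11; slot 11 is free → place at 11.
887 hashes to 3; slot 3 is free → place at 3.
521 hashes to 11; 11 taken → place at 12.
906 hashes to 5; slot 5 is free → place at 5.
997 hashes to 11; 11,12 taken → place at 13.
957 hashes to 5; 5 taken → place at 6.
545 hashes to 1; slot 1 is free → place at 1.
264 hashes to 9; slot 9 is free → place at 9.
646 hashes to 0; slot 0 is free → place at 0.
50 hashes to 16; slot 16 is free → place at 16.
Table: [646, 545, ∅, 887, ∅, 906, 957, ∅, ∅, 264, 401, 674, 521, 997, ∅, ∅, 50]

12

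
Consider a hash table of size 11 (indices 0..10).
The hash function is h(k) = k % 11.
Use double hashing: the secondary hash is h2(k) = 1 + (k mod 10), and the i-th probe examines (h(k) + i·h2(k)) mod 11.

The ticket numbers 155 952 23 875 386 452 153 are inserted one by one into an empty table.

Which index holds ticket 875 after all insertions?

Insert 155: h=1, slot 1 empty → index 1.
Insert 952: h=6, slot 6 empty → index 6.
Insert 23: h=1, h2=4, slot 1 occupied → index 5.
Insert 875: h=6, h2=6, slots 6,1 occupied → index 7.
Insert 386: h=1, h2=7, slot 1 occupied → index 8.
Insert 452: h=1, h2=3, slot 1 occupied → index 4.
Insert 153: h=10, slot 10 empty → index 10.
Table: [., 155, ., ., 452, 23, 952, 875, 386, ., 153]

7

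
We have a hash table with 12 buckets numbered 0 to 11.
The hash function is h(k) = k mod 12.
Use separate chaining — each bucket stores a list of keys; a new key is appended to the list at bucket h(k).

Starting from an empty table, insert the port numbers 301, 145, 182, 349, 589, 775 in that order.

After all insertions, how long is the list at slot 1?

301 -> bucket 1
145 -> bucket 1 (collision)
182 -> bucket 2
349 -> bucket 1 (collision)
589 -> bucket 1 (collision)
775 -> bucket 7
Final buckets:
0: -
1: 301 -> 145 -> 349 -> 589
2: 182
3: -
4: -
5: -
6: -
7: 775
8: -
9: -
10: -
11: -

4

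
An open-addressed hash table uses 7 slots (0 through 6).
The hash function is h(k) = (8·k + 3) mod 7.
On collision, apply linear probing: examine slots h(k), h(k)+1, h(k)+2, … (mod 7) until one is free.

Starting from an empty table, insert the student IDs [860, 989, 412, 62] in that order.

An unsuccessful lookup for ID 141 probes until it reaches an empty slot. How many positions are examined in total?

860 hashes to 2; slot 2 is free → place at 2.
989 hashes to 5; slot 5 is free → place at 5.
412 hashes to 2; 2 taken → place at 3.
62 hashes to 2; 2,3 taken → place at 4.
Table: [-, -, 860, 412, 62, 989, -]
Lookup 141: h=4, probe 4,5,6 → slot 6 empty, not found.

3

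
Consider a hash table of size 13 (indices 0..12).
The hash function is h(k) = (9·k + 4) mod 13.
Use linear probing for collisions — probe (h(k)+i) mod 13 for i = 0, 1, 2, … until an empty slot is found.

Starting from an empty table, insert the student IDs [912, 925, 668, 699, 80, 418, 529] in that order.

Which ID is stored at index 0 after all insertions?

418

912 hashes to 9; slot 9 is free → place at 9.
925 hashes to 9; 9 taken → place at 10.
668 hashes to 10; 10 taken → place at 11.
699 hashes to 3; slot 3 is free → place at 3.
80 hashes to 9; 9,10,11 taken → place at 12.
418 hashes to 9; 9,10,11,12 taken → place at 0.
529 hashes to 7; slot 7 is free → place at 7.
Table: [418, —, —, 699, —, —, —, 529, —, 912, 925, 668, 80]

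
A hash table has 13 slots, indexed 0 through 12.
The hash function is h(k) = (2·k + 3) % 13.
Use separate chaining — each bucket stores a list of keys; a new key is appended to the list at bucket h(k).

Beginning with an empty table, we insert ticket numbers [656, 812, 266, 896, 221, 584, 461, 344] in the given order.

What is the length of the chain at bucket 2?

656 → bucket 2
812 → bucket 2 (collision)
266 → bucket 2 (collision)
896 → bucket 1
221 → bucket 3
584 → bucket 1 (collision)
461 → bucket 2 (collision)
344 → bucket 2 (collision)
Final buckets:
0: -
1: 896 -> 584
2: 656 -> 812 -> 266 -> 461 -> 344
3: 221
4: -
5: -
6: -
7: -
8: -
9: -
10: -
11: -
12: -

5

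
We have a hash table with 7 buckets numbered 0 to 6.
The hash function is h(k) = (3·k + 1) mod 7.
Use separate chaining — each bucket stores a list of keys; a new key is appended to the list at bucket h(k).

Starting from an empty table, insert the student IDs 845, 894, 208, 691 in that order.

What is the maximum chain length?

4

Insert 845: h=2, bucket 2 empty → new chain.
Insert 894: h=2, bucket 2 nonempty → append to chain.
Insert 208: h=2, bucket 2 nonempty → append to chain.
Insert 691: h=2, bucket 2 nonempty → append to chain.
Final buckets:
0: .
1: .
2: 845 -> 894 -> 208 -> 691
3: .
4: .
5: .
6: .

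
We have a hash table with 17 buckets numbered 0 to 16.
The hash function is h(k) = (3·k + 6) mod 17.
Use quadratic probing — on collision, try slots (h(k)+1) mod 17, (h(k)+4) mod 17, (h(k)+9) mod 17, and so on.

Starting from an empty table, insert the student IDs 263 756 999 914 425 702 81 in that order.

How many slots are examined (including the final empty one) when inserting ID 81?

3

Insert 263: h=13, slot 13 empty → index 13.
Insert 756: h=13, slot 13 occupied → index 14.
Insert 999: h=11, slot 11 empty → index 11.
Insert 914: h=11, slot 11 occupied → index 12.
Insert 425: h=6, slot 6 empty → index 6.
Insert 702: h=4, slot 4 empty → index 4.
Insert 81: h=11, slots 11,12 occupied → index 15.
Table: [., ., ., ., 702, ., 425, ., ., ., ., 999, 914, 263, 756, 81, .]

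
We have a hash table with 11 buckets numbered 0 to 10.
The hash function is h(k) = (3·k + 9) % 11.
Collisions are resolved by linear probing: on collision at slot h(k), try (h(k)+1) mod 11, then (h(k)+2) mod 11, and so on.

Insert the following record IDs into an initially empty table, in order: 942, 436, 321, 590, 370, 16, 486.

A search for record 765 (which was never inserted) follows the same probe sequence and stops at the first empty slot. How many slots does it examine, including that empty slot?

942: h=8 -> slot 8
436: h=8, probe 8,9 -> slot 9
321: h=4 -> slot 4
590: h=8, probe 8,9,10 -> slot 10
370: h=8, probe 8,9,10,0 -> slot 0
16: h=2 -> slot 2
486: h=4, probe 4,5 -> slot 5
Table: [370, _, 16, _, 321, 486, _, _, 942, 436, 590]
Lookup 765: h=5, probe 5,6 → slot 6 empty, not found.

2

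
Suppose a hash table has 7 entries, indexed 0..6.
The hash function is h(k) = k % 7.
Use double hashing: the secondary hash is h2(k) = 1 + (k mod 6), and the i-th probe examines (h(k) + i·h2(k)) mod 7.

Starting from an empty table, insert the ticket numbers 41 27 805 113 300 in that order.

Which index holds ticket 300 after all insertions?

2

Insert 41: h=6, slot 6 empty => index 6.
Insert 27: h=6, h2=4, slot 6 occupied => index 3.
Insert 805: h=0, slot 0 empty => index 0.
Insert 113: h=1, slot 1 empty => index 1.
Insert 300: h=6, h2=1, slots 6,0,1 occupied => index 2.
Table: [805, 113, 300, 27, _, _, 41]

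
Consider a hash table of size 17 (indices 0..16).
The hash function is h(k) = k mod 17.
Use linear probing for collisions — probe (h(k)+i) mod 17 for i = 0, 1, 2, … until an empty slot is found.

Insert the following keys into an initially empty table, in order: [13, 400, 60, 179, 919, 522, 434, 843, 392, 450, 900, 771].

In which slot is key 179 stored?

11

13 hashes to 13; slot 13 is free => place at 13.
400 hashes to 9; slot 9 is free => place at 9.
60 hashes to 9; 9 taken => place at 10.
179 hashes to 9; 9,10 taken => place at 11.
919 hashes to 1; slot 1 is free => place at 1.
522 hashes to 12; slot 12 is free => place at 12.
434 hashes to 9; 9,10,11,12,13 taken => place at 14.
843 hashes to 10; 10,11,12,13,14 taken => place at 15.
392 hashes to 1; 1 taken => place at 2.
450 hashes to 8; slot 8 is free => place at 8.
900 hashes to 16; slot 16 is free => place at 16.
771 hashes to 6; slot 6 is free => place at 6.
Table: [∅, 919, 392, ∅, ∅, ∅, 771, ∅, 450, 400, 60, 179, 522, 13, 434, 843, 900]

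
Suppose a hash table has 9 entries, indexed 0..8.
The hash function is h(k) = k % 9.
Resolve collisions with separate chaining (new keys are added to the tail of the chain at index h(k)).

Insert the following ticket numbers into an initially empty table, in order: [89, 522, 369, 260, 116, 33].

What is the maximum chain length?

Insert 89: h=8, bucket 8 empty → new chain.
Insert 522: h=0, bucket 0 empty → new chain.
Insert 369: h=0, bucket 0 nonempty → append to chain.
Insert 260: h=8, bucket 8 nonempty → append to chain.
Insert 116: h=8, bucket 8 nonempty → append to chain.
Insert 33: h=6, bucket 6 empty → new chain.
Final buckets:
0: 522 -> 369
1: -
2: -
3: -
4: -
5: -
6: 33
7: -
8: 89 -> 260 -> 116

3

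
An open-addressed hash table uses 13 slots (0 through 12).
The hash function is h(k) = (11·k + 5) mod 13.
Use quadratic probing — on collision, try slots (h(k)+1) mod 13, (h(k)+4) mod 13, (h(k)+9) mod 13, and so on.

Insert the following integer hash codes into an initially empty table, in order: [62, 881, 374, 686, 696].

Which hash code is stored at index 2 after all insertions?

62: h=11 -> slot 11
881: h=11, probe 11,12 -> slot 12
374: h=11, probe 11,12,2 -> slot 2
686: h=11, probe 11,12,2,7 -> slot 7
696: h=4 -> slot 4
Table: [., ., 374, ., 696, ., ., 686, ., ., ., 62, 881]

374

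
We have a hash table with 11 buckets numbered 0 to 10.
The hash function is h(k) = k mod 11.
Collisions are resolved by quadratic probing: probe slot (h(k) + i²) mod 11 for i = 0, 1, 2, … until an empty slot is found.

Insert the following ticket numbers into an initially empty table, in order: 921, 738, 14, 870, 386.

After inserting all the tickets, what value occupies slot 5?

386

921: h=8 => slot 8
738: h=1 => slot 1
14: h=3 => slot 3
870: h=1, probe 1,2 => slot 2
386: h=1, probe 1,2,5 => slot 5
Table: [., 738, 870, 14, ., 386, ., ., 921, ., .]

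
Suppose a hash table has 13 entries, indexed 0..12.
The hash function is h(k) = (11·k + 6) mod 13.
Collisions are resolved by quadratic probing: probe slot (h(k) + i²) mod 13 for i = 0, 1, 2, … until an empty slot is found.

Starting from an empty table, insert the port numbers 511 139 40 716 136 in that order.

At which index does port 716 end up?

5

511 hashes to 11; slot 11 is free → place at 11.
139 hashes to 1; slot 1 is free → place at 1.
40 hashes to 4; slot 4 is free → place at 4.
716 hashes to 4; 4 taken → place at 5.
136 hashes to 7; slot 7 is free → place at 7.
Table: [_, 139, _, _, 40, 716, _, 136, _, _, _, 511, _]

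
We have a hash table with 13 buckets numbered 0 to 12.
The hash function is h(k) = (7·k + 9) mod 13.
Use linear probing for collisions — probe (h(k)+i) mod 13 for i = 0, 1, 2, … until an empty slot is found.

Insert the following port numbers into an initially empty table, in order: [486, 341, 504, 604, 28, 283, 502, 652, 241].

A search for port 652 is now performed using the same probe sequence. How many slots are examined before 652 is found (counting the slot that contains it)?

2

Insert 486: h=5, slot 5 empty => index 5.
Insert 341: h=4, slot 4 empty => index 4.
Insert 504: h=1, slot 1 empty => index 1.
Insert 604: h=12, slot 12 empty => index 12.
Insert 28: h=10, slot 10 empty => index 10.
Insert 283: h=1, slot 1 occupied => index 2.
Insert 502: h=0, slot 0 empty => index 0.
Insert 652: h=10, slot 10 occupied => index 11.
Insert 241: h=6, slot 6 empty => index 6.
Table: [502, 504, 283, -, 341, 486, 241, -, -, -, 28, 652, 604]
Lookup 652: h=10, probe 10,11 → found at 11.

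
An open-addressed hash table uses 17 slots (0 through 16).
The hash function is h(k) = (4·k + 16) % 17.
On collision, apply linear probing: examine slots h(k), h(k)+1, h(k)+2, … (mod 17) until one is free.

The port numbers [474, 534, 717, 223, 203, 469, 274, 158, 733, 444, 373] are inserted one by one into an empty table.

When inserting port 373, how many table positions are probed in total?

4

474 hashes to 8; slot 8 is free => place at 8.
534 hashes to 10; slot 10 is free => place at 10.
717 hashes to 11; slot 11 is free => place at 11.
223 hashes to 7; slot 7 is free => place at 7.
203 hashes to 12; slot 12 is free => place at 12.
469 hashes to 5; slot 5 is free => place at 5.
274 hashes to 7; 7,8 taken => place at 9.
158 hashes to 2; slot 2 is free => place at 2.
733 hashes to 7; 7,8,9,10,11,12 taken => place at 13.
444 hashes to 7; 7,8,9,10,11,12,13 taken => place at 14.
373 hashes to 12; 12,13,14 taken => place at 15.
Table: [-, -, 158, -, -, 469, -, 223, 474, 274, 534, 717, 203, 733, 444, 373, -]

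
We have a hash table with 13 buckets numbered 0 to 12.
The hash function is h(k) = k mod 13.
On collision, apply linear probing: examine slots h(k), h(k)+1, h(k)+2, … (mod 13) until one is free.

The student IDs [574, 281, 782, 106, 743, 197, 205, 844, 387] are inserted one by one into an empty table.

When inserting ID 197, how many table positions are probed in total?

5

Insert 574: h=2, slot 2 empty -> index 2.
Insert 281: h=8, slot 8 empty -> index 8.
Insert 782: h=2, slot 2 occupied -> index 3.
Insert 106: h=2, slots 2,3 occupied -> index 4.
Insert 743: h=2, slots 2,3,4 occupied -> index 5.
Insert 197: h=2, slots 2,3,4,5 occupied -> index 6.
Insert 205: h=10, slot 10 empty -> index 10.
Insert 844: h=12, slot 12 empty -> index 12.
Insert 387: h=10, slot 10 occupied -> index 11.
Table: [-, -, 574, 782, 106, 743, 197, -, 281, -, 205, 387, 844]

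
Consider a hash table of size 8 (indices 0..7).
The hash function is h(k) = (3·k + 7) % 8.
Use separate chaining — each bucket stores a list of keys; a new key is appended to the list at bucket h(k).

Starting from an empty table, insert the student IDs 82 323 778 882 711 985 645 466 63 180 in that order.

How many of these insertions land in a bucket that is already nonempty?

4

82 -> bucket 5
323 -> bucket 0
778 -> bucket 5 (collision)
882 -> bucket 5 (collision)
711 -> bucket 4
985 -> bucket 2
645 -> bucket 6
466 -> bucket 5 (collision)
63 -> bucket 4 (collision)
180 -> bucket 3
Final buckets:
0: 323
1: .
2: 985
3: 180
4: 711 -> 63
5: 82 -> 778 -> 882 -> 466
6: 645
7: .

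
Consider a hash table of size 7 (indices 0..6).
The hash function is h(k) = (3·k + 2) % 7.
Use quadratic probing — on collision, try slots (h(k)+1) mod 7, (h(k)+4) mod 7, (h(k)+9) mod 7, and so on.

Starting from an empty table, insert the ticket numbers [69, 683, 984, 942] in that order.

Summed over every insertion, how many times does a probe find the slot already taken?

69: h=6 → slot 6
683: h=0 → slot 0
984: h=0, probe 0,1 → slot 1
942: h=0, probe 0,1,4 → slot 4
Table: [683, 984, ., ., 942, ., 69]

3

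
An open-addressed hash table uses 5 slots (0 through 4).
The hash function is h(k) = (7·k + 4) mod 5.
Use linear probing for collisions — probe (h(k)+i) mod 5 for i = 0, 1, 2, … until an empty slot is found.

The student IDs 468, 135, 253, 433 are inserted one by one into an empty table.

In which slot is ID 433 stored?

2

468 hashes to 0; slot 0 is free => place at 0.
135 hashes to 4; slot 4 is free => place at 4.
253 hashes to 0; 0 taken => place at 1.
433 hashes to 0; 0,1 taken => place at 2.
Table: [468, 253, 433, ∅, 135]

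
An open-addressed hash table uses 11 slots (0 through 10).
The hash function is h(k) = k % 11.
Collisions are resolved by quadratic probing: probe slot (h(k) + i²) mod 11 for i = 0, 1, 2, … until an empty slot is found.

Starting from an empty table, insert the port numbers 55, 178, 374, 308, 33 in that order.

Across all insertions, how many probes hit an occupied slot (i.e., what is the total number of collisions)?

55: h=0 → slot 0
178: h=2 → slot 2
374: h=0, probe 0,1 → slot 1
308: h=0, probe 0,1,4 → slot 4
33: h=0, probe 0,1,4,9 → slot 9
Table: [55, 374, 178, ∅, 308, ∅, ∅, ∅, ∅, 33, ∅]

6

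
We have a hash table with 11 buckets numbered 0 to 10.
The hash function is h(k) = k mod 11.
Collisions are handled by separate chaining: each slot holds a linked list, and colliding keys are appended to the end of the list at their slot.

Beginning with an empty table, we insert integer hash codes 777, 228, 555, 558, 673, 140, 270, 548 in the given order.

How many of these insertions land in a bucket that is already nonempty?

2

777 -> bucket 7
228 -> bucket 8
555 -> bucket 5
558 -> bucket 8 (collision)
673 -> bucket 2
140 -> bucket 8 (collision)
270 -> bucket 6
548 -> bucket 9
Final buckets:
0: .
1: .
2: 673
3: .
4: .
5: 555
6: 270
7: 777
8: 228 -> 558 -> 140
9: 548
10: .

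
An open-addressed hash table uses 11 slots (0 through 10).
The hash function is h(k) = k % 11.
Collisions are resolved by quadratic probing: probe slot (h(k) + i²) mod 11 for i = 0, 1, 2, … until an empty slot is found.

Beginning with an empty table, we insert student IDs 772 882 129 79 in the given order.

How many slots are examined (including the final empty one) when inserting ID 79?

3

772 hashes to 2; slot 2 is free => place at 2.
882 hashes to 2; 2 taken => place at 3.
129 hashes to 8; slot 8 is free => place at 8.
79 hashes to 2; 2,3 taken => place at 6.
Table: [., ., 772, 882, ., ., 79, ., 129, ., .]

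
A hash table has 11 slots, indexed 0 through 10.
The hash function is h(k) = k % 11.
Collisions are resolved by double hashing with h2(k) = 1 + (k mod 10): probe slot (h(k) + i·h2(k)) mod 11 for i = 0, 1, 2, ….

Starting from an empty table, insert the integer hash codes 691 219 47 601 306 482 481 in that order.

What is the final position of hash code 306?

5

691 hashes to 9; slot 9 is free => place at 9.
219 hashes to 10; slot 10 is free => place at 10.
47 hashes to 3; slot 3 is free => place at 3.
601 hashes to 7; slot 7 is free => place at 7.
306 hashes to 9, h2=7; 9 taken => place at 5.
482 hashes to 9, h2=3; 9 taken => place at 1.
481 hashes to 8; slot 8 is free => place at 8.
Table: [., 482, ., 47, ., 306, ., 601, 481, 691, 219]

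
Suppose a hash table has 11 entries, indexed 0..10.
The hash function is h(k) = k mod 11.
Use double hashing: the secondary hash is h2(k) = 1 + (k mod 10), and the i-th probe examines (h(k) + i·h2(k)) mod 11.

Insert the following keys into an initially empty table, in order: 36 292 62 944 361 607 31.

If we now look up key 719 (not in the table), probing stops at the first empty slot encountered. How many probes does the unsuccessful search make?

36: h=3 => slot 3
292: h=6 => slot 6
62: h=7 => slot 7
944: h=9 => slot 9
361: h=9, h2=2, probe 9,0 => slot 0
607: h=2 => slot 2
31: h=9, h2=2, probe 9,0,2,4 => slot 4
Table: [361, -, 607, 36, 31, -, 292, 62, -, 944, -]
Lookup 719: h=4, h2=10, probe 4,3,2,1 → slot 1 empty, not found.

4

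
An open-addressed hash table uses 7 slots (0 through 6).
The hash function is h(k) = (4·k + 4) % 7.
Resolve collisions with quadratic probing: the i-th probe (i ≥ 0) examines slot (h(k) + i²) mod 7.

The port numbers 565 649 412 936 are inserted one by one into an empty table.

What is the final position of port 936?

5

565: h=3 -> slot 3
649: h=3, probe 3,4 -> slot 4
412: h=0 -> slot 0
936: h=3, probe 3,4,0,5 -> slot 5
Table: [412, —, —, 565, 649, 936, —]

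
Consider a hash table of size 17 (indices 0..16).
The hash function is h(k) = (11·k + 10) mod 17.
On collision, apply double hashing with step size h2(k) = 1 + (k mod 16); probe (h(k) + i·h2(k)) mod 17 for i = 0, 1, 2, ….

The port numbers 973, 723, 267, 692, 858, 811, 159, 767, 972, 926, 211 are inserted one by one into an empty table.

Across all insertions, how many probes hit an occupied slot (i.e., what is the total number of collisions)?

6

973: h=3 → slot 3
723: h=7 → slot 7
267: h=6 → slot 6
692: h=6, h2=5, probe 6,11 → slot 11
858: h=13 → slot 13
811: h=6, h2=12, probe 6,1 → slot 1
159: h=8 → slot 8
767: h=15 → slot 15
972: h=9 → slot 9
926: h=13, h2=15, probe 13,11,9,7,5 → slot 5
211: h=2 → slot 2
Table: [_, 811, 211, 973, _, 926, 267, 723, 159, 972, _, 692, _, 858, _, 767, _]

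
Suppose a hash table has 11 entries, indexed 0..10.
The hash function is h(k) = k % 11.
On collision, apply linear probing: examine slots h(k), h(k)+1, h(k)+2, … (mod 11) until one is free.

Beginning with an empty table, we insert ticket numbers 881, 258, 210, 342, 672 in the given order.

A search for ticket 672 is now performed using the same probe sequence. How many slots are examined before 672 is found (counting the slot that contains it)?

4

Insert 881: h=1, slot 1 empty => index 1.
Insert 258: h=5, slot 5 empty => index 5.
Insert 210: h=1, slot 1 occupied => index 2.
Insert 342: h=1, slots 1,2 occupied => index 3.
Insert 672: h=1, slots 1,2,3 occupied => index 4.
Table: [—, 881, 210, 342, 672, 258, —, —, —, —, —]
Lookup 672: h=1, probe 1,2,3,4 → found at 4.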